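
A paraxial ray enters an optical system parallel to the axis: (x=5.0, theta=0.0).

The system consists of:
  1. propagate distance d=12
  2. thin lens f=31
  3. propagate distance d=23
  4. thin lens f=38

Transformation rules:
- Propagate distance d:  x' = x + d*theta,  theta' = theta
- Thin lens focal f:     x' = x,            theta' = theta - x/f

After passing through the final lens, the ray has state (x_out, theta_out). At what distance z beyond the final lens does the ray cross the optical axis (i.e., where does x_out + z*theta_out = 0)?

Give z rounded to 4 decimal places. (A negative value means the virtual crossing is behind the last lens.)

Answer: 6.6087

Derivation:
Initial: x=5.0000 theta=0.0000
After 1 (propagate distance d=12): x=5.0000 theta=0.0000
After 2 (thin lens f=31): x=5.0000 theta=-5/31 (≈-0.1613)
After 3 (propagate distance d=23): x=40/31 (≈1.2903) theta=-5/31 (≈-0.1613)
After 4 (thin lens f=38): x=40/31 (≈1.2903) theta=-115/589 (≈-0.1952)
z_focus = -x_out/theta_out = -(40/31)/(-115/589) = 152/23 ≈ 6.6087
Rounded to 4 decimal places: z = 6.6087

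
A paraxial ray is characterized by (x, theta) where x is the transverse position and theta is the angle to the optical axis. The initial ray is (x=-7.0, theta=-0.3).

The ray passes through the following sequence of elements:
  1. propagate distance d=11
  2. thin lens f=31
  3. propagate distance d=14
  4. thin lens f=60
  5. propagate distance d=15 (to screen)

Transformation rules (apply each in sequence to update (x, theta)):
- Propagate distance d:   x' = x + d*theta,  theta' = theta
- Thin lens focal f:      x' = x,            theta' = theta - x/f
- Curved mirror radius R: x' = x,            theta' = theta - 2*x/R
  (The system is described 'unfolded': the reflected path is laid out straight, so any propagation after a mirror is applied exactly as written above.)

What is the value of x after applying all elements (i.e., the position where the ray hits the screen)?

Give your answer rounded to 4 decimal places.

Initial: x=-7.0000 theta=-0.3000
After 1 (propagate distance d=11): x=-10.3000 theta=-0.3000
After 2 (thin lens f=31): x=-10.3000 theta=1/31 (≈0.0323)
After 3 (propagate distance d=14): x=-3053/310 (≈-9.8484) theta=1/31 (≈0.0323)
After 4 (thin lens f=60): x=-3053/310 (≈-9.8484) theta=3653/18600 (≈0.1964)
After 5 (propagate distance d=15 (to screen)): x=-8559/1240 (≈-6.9024) theta=3653/18600 (≈0.1964)
Rounded to 4 decimal places: x = -6.9024

Answer: -6.9024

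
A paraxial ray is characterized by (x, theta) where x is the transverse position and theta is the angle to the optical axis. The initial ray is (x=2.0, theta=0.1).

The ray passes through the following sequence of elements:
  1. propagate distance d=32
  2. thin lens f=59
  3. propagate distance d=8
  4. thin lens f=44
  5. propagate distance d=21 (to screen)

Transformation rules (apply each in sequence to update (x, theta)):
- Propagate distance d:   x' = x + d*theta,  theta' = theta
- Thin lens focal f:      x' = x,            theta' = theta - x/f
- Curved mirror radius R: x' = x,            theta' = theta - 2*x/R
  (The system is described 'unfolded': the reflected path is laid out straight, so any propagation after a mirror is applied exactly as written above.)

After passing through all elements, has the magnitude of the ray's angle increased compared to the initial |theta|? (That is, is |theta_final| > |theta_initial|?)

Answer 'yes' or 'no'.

Initial: x=2.0000 theta=0.1000
After 1 (propagate distance d=32): x=5.2000 theta=0.1000
After 2 (thin lens f=59): x=5.2000 theta=7/590 (≈0.0119)
After 3 (propagate distance d=8): x=1562/295 (≈5.2949) theta=7/590 (≈0.0119)
After 4 (thin lens f=44): x=1562/295 (≈5.2949) theta=-32/295 (≈-0.1085)
After 5 (propagate distance d=21 (to screen)): x=178/59 (≈3.0169) theta=-32/295 (≈-0.1085)
|theta_initial|=0.1000 |theta_final|=32/295 (≈0.1085) -> increased

Answer: yes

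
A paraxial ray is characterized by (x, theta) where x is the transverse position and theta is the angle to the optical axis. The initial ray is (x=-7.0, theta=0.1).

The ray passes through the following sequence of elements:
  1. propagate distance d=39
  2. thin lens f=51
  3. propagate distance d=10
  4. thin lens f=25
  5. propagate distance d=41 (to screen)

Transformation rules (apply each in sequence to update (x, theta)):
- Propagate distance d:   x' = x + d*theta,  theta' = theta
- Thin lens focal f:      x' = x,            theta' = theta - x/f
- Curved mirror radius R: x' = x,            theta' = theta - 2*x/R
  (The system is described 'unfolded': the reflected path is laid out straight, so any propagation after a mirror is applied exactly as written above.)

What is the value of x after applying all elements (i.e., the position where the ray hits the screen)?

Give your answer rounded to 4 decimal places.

Answer: 7.5471

Derivation:
Initial: x=-7.0000 theta=0.1000
After 1 (propagate distance d=39): x=-3.1000 theta=0.1000
After 2 (thin lens f=51): x=-3.1000 theta=41/255 (≈0.1608)
After 3 (propagate distance d=10): x=-761/510 (≈-1.4922) theta=41/255 (≈0.1608)
After 4 (thin lens f=25): x=-761/510 (≈-1.4922) theta=937/4250 (≈0.2205)
After 5 (propagate distance d=41 (to screen)): x=48113/6375 (≈7.5471) theta=937/4250 (≈0.2205)
Rounded to 4 decimal places: x = 7.5471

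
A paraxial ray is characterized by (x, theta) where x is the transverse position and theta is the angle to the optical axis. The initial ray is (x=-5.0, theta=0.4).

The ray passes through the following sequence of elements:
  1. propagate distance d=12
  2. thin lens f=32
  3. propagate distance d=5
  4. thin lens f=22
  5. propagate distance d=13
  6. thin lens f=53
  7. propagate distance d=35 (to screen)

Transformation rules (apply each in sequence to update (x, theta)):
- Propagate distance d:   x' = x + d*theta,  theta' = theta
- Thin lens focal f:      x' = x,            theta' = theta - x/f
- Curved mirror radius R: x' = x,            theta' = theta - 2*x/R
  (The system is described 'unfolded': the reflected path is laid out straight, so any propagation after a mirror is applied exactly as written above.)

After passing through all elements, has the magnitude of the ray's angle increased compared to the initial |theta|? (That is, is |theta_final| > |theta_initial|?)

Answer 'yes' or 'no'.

Initial: x=-5.0000 theta=0.4000
After 1 (propagate distance d=12): x=-0.2000 theta=0.4000
After 2 (thin lens f=32): x=-0.2000 theta=13/32 (≈0.4063)
After 3 (propagate distance d=5): x=293/160 (≈1.8313) theta=13/32 (≈0.4063)
After 4 (thin lens f=22): x=293/160 (≈1.8313) theta=1137/3520 (≈0.3230)
After 5 (propagate distance d=13): x=21227/3520 (≈6.0304) theta=1137/3520 (≈0.3230)
After 6 (thin lens f=53): x=21227/3520 (≈6.0304) theta=19517/93280 (≈0.2092)
After 7 (propagate distance d=35 (to screen)): x=2491221/186560 (≈13.3535) theta=19517/93280 (≈0.2092)
|theta_initial|=0.4000 |theta_final|=19517/93280 (≈0.2092) -> not increased

Answer: no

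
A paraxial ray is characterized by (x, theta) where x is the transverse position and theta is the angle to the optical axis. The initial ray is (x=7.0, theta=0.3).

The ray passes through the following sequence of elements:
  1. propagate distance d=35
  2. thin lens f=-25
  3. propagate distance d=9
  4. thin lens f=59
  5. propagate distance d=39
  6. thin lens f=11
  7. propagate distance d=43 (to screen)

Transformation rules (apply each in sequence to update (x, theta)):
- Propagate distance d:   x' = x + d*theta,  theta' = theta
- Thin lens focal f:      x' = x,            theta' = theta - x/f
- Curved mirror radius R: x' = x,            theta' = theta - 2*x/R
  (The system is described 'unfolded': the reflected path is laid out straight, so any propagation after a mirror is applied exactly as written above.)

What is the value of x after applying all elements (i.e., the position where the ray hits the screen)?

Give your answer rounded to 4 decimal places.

Answer: -115.9006

Derivation:
Initial: x=7.0000 theta=0.3000
After 1 (propagate distance d=35): x=17.5000 theta=0.3000
After 2 (thin lens f=-25): x=17.5000 theta=1.0000
After 3 (propagate distance d=9): x=26.5000 theta=1.0000
After 4 (thin lens f=59): x=26.5000 theta=65/118 (≈0.5508)
After 5 (propagate distance d=39): x=2831/59 (≈47.9831) theta=65/118 (≈0.5508)
After 6 (thin lens f=11): x=2831/59 (≈47.9831) theta=-4947/1298 (≈-3.8112)
After 7 (propagate distance d=43 (to screen)): x=-150439/1298 (≈-115.9006) theta=-4947/1298 (≈-3.8112)
Rounded to 4 decimal places: x = -115.9006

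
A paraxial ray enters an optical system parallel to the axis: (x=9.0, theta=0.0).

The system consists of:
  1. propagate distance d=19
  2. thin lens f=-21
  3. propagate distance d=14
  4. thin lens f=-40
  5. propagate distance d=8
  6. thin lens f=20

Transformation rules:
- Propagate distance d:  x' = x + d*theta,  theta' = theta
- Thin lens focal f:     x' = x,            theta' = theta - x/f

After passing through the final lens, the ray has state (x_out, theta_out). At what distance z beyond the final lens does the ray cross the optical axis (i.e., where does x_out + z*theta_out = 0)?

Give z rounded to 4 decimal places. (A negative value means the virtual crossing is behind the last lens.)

Initial: x=9.0000 theta=0.0000
After 1 (propagate distance d=19): x=9.0000 theta=0.0000
After 2 (thin lens f=-21): x=9.0000 theta=3/7 (≈0.4286)
After 3 (propagate distance d=14): x=15.0000 theta=3/7 (≈0.4286)
After 4 (thin lens f=-40): x=15.0000 theta=45/56 (≈0.8036)
After 5 (propagate distance d=8): x=150/7 (≈21.4286) theta=45/56 (≈0.8036)
After 6 (thin lens f=20): x=150/7 (≈21.4286) theta=-15/56 (≈-0.2679)
z_focus = -x_out/theta_out = -(150/7)/(-15/56) = 80.0000
Rounded to 4 decimal places: z = 80.0000

Answer: 80.0000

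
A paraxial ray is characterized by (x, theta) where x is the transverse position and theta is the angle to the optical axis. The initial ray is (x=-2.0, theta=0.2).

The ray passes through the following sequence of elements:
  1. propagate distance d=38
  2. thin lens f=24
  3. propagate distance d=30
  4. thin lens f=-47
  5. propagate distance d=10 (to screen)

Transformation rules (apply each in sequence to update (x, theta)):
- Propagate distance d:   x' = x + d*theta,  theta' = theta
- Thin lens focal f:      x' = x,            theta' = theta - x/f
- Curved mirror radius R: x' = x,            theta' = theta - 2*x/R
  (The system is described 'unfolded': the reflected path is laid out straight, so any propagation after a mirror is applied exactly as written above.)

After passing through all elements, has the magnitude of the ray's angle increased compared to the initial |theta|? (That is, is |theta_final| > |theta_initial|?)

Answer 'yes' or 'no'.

Initial: x=-2.0000 theta=0.2000
After 1 (propagate distance d=38): x=5.6000 theta=0.2000
After 2 (thin lens f=24): x=5.6000 theta=-1/30 (≈-0.0333)
After 3 (propagate distance d=30): x=4.6000 theta=-1/30 (≈-0.0333)
After 4 (thin lens f=-47): x=4.6000 theta=91/1410 (≈0.0645)
After 5 (propagate distance d=10 (to screen)): x=3698/705 (≈5.2454) theta=91/1410 (≈0.0645)
|theta_initial|=0.2000 |theta_final|=91/1410 (≈0.0645) -> not increased

Answer: no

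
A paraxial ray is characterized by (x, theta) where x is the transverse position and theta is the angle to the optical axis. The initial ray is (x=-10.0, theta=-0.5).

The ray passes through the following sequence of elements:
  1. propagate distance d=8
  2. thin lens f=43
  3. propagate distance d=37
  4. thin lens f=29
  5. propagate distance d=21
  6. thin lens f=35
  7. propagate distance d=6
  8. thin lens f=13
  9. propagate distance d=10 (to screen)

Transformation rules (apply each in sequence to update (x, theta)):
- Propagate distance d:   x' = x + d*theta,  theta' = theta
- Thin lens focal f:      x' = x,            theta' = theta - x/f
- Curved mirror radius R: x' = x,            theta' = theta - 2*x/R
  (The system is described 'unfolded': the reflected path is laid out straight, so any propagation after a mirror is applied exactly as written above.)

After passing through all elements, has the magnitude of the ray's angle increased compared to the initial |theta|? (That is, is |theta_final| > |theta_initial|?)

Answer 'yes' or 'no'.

Answer: yes

Derivation:
Initial: x=-10.0000 theta=-0.5000
After 1 (propagate distance d=8): x=-14.0000 theta=-0.5000
After 2 (thin lens f=43): x=-14.0000 theta=-15/86 (≈-0.1744)
After 3 (propagate distance d=37): x=-1759/86 (≈-20.4535) theta=-15/86 (≈-0.1744)
After 4 (thin lens f=29): x=-1759/86 (≈-20.4535) theta=662/1247 (≈0.5309)
After 5 (propagate distance d=21): x=-23207/2494 (≈-9.3051) theta=662/1247 (≈0.5309)
After 6 (thin lens f=35): x=-23207/2494 (≈-9.3051) theta=69547/87290 (≈0.7967)
After 7 (propagate distance d=6): x=-394963/87290 (≈-4.5247) theta=69547/87290 (≈0.7967)
After 8 (thin lens f=13): x=-394963/87290 (≈-4.5247) theta=92791/81055 (≈1.1448)
After 9 (propagate distance d=10 (to screen)): x=7856221/1134770 (≈6.9232) theta=92791/81055 (≈1.1448)
|theta_initial|=0.5000 |theta_final|=92791/81055 (≈1.1448) -> increased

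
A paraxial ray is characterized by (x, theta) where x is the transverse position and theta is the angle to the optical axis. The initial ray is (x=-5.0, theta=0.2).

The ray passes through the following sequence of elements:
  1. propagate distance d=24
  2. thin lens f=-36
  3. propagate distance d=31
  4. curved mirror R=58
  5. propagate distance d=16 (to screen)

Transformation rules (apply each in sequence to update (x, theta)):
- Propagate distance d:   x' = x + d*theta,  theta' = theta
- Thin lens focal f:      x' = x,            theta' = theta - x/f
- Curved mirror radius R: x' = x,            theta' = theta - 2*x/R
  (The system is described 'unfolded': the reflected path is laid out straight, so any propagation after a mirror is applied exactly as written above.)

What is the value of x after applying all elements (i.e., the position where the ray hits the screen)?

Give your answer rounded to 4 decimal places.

Initial: x=-5.0000 theta=0.2000
After 1 (propagate distance d=24): x=-0.2000 theta=0.2000
After 2 (thin lens f=-36): x=-0.2000 theta=7/36 (≈0.1944)
After 3 (propagate distance d=31): x=1049/180 (≈5.8278) theta=7/36 (≈0.1944)
After 4 (curved mirror R=58): x=1049/180 (≈5.8278) theta=-17/2610 (≈-0.0065)
After 5 (propagate distance d=16 (to screen)): x=9959/1740 (≈5.7236) theta=-17/2610 (≈-0.0065)
Rounded to 4 decimal places: x = 5.7236

Answer: 5.7236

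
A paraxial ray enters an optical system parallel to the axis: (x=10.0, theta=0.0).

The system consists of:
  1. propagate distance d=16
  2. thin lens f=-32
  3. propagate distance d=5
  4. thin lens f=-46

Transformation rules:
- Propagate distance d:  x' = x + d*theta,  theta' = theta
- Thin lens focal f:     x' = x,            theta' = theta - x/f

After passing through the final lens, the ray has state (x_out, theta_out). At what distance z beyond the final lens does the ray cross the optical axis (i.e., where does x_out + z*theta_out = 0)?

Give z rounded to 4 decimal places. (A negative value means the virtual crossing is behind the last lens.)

Answer: -20.5060

Derivation:
Initial: x=10.0000 theta=0.0000
After 1 (propagate distance d=16): x=10.0000 theta=0.0000
After 2 (thin lens f=-32): x=10.0000 theta=0.3125
After 3 (propagate distance d=5): x=11.5625 theta=0.3125
After 4 (thin lens f=-46): x=11.5625 theta=415/736 (≈0.5639)
z_focus = -x_out/theta_out = -(11.5625)/(415/736) = -1702/83 ≈ -20.5060
Rounded to 4 decimal places: z = -20.5060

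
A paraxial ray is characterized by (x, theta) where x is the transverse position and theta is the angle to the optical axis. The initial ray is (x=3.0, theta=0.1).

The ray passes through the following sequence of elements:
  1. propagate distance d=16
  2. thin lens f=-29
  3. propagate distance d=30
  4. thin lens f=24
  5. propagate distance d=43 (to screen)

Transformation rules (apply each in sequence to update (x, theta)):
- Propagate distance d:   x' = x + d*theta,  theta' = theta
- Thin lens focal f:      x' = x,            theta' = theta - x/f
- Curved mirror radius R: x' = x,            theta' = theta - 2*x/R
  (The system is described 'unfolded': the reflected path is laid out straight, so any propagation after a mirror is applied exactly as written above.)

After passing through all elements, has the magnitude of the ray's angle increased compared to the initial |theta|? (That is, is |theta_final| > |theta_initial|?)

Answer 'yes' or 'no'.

Answer: yes

Derivation:
Initial: x=3.0000 theta=0.1000
After 1 (propagate distance d=16): x=4.6000 theta=0.1000
After 2 (thin lens f=-29): x=4.6000 theta=15/58 (≈0.2586)
After 3 (propagate distance d=30): x=1792/145 (≈12.3586) theta=15/58 (≈0.2586)
After 4 (thin lens f=24): x=1792/145 (≈12.3586) theta=-223/870 (≈-0.2563)
After 5 (propagate distance d=43 (to screen)): x=1163/870 (≈1.3368) theta=-223/870 (≈-0.2563)
|theta_initial|=0.1000 |theta_final|=223/870 (≈0.2563) -> increased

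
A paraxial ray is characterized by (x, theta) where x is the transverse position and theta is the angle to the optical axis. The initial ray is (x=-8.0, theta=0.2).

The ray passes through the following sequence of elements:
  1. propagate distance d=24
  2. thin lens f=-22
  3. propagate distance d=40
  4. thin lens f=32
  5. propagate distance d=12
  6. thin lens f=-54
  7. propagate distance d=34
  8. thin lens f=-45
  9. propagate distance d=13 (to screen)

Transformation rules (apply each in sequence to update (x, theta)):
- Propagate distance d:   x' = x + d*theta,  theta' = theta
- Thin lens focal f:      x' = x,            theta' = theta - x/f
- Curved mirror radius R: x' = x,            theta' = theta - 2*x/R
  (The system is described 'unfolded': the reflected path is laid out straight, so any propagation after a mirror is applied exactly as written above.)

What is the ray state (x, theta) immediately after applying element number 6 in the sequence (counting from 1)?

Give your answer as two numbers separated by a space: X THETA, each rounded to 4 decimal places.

Answer: 0.0182 0.0867

Derivation:
Initial: x=-8.0000 theta=0.2000
After 1 (propagate distance d=24): x=-3.2000 theta=0.2000
After 2 (thin lens f=-22): x=-3.2000 theta=3/55 (≈0.0545)
After 3 (propagate distance d=40): x=-56/55 (≈-1.0182) theta=3/55 (≈0.0545)
After 4 (thin lens f=32): x=-56/55 (≈-1.0182) theta=19/220 (≈0.0864)
After 5 (propagate distance d=12): x=1/55 (≈0.0182) theta=19/220 (≈0.0864)
After 6 (thin lens f=-54): x=1/55 (≈0.0182) theta=103/1188 (≈0.0867)
Rounded to 4 decimal places: x = 0.0182, theta = 0.0867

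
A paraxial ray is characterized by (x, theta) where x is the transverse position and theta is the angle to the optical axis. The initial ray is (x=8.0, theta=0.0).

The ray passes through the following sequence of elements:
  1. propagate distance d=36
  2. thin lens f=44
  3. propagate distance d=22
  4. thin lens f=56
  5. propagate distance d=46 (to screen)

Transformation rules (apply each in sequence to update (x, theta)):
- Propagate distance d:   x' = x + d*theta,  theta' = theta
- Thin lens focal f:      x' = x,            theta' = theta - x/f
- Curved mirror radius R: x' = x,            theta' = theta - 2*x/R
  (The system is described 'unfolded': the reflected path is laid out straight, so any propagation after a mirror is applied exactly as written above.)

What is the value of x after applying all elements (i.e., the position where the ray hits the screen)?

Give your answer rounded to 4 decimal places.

Initial: x=8.0000 theta=0.0000
After 1 (propagate distance d=36): x=8.0000 theta=0.0000
After 2 (thin lens f=44): x=8.0000 theta=-2/11 (≈-0.1818)
After 3 (propagate distance d=22): x=4.0000 theta=-2/11 (≈-0.1818)
After 4 (thin lens f=56): x=4.0000 theta=-39/154 (≈-0.2532)
After 5 (propagate distance d=46 (to screen)): x=-589/77 (≈-7.6494) theta=-39/154 (≈-0.2532)
Rounded to 4 decimal places: x = -7.6494

Answer: -7.6494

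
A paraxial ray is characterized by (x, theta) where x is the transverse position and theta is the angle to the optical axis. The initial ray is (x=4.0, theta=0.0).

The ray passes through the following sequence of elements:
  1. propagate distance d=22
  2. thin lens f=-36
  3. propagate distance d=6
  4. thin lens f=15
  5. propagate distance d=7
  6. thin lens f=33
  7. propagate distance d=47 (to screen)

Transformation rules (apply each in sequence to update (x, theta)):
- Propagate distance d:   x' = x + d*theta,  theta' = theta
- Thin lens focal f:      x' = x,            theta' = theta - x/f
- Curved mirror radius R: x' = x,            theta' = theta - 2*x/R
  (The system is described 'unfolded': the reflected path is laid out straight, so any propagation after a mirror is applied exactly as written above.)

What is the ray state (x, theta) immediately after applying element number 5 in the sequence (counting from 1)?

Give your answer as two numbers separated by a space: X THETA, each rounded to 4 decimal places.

Initial: x=4.0000 theta=0.0000
After 1 (propagate distance d=22): x=4.0000 theta=0.0000
After 2 (thin lens f=-36): x=4.0000 theta=1/9 (≈0.1111)
After 3 (propagate distance d=6): x=14/3 (≈4.6667) theta=1/9 (≈0.1111)
After 4 (thin lens f=15): x=14/3 (≈4.6667) theta=-0.2000
After 5 (propagate distance d=7): x=49/15 (≈3.2667) theta=-0.2000
Rounded to 4 decimal places: x = 3.2667, theta = -0.2000

Answer: 3.2667 -0.2000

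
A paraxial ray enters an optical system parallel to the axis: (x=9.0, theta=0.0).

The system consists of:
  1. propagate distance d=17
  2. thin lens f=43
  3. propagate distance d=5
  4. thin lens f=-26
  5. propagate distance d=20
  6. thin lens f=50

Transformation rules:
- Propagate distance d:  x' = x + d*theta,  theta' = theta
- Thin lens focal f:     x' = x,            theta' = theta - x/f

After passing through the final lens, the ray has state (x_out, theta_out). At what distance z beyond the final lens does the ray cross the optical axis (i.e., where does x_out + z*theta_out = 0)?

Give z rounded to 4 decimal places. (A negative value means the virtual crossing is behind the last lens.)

Initial: x=9.0000 theta=0.0000
After 1 (propagate distance d=17): x=9.0000 theta=0.0000
After 2 (thin lens f=43): x=9.0000 theta=-9/43 (≈-0.2093)
After 3 (propagate distance d=5): x=342/43 (≈7.9535) theta=-9/43 (≈-0.2093)
After 4 (thin lens f=-26): x=342/43 (≈7.9535) theta=54/559 (≈0.0966)
After 5 (propagate distance d=20): x=5526/559 (≈9.8855) theta=54/559 (≈0.0966)
After 6 (thin lens f=50): x=5526/559 (≈9.8855) theta=-1413/13975 (≈-0.1011)
z_focus = -x_out/theta_out = -(5526/559)/(-1413/13975) = 15350/157 ≈ 97.7707
Rounded to 4 decimal places: z = 97.7707

Answer: 97.7707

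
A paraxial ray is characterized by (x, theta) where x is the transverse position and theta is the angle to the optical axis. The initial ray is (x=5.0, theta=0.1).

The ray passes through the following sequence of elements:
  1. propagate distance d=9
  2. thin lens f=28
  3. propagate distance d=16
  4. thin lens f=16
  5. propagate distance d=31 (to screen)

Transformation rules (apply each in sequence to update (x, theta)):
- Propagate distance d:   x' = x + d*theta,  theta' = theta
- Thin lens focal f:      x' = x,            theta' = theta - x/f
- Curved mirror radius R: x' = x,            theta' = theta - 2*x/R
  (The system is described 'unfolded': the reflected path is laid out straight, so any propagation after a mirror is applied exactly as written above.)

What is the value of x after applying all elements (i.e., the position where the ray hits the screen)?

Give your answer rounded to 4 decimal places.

Answer: -7.3027

Derivation:
Initial: x=5.0000 theta=0.1000
After 1 (propagate distance d=9): x=5.9000 theta=0.1000
After 2 (thin lens f=28): x=5.9000 theta=-31/280 (≈-0.1107)
After 3 (propagate distance d=16): x=289/70 (≈4.1286) theta=-31/280 (≈-0.1107)
After 4 (thin lens f=16): x=289/70 (≈4.1286) theta=-59/160 (≈-0.3688)
After 5 (propagate distance d=31 (to screen)): x=-8179/1120 (≈-7.3027) theta=-59/160 (≈-0.3688)
Rounded to 4 decimal places: x = -7.3027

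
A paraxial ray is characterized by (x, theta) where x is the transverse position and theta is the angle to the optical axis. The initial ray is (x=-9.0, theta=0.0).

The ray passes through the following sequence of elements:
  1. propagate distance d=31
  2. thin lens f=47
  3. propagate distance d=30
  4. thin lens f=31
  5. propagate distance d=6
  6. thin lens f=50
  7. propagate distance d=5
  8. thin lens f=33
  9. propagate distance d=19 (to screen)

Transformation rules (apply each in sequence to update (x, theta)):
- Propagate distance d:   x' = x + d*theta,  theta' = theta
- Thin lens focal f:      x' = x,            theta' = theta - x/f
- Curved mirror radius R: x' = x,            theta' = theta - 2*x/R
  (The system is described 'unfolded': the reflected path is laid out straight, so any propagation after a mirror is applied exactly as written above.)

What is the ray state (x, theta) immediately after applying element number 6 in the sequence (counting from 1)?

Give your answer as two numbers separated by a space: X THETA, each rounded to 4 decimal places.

Answer: -1.4763 0.3260

Derivation:
Initial: x=-9.0000 theta=0.0000
After 1 (propagate distance d=31): x=-9.0000 theta=0.0000
After 2 (thin lens f=47): x=-9.0000 theta=9/47 (≈0.1915)
After 3 (propagate distance d=30): x=-153/47 (≈-3.2553) theta=9/47 (≈0.1915)
After 4 (thin lens f=31): x=-153/47 (≈-3.2553) theta=432/1457 (≈0.2965)
After 5 (propagate distance d=6): x=-2151/1457 (≈-1.4763) theta=432/1457 (≈0.2965)
After 6 (thin lens f=50): x=-2151/1457 (≈-1.4763) theta=23751/72850 (≈0.3260)
Rounded to 4 decimal places: x = -1.4763, theta = 0.3260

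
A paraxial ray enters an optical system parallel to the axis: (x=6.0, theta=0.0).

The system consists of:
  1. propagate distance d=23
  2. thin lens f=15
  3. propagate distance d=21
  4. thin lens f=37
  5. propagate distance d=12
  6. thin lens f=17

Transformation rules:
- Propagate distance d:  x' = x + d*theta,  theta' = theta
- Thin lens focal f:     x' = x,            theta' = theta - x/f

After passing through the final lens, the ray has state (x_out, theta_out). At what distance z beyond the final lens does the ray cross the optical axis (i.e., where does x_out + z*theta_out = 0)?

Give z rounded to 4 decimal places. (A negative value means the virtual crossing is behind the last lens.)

Answer: 150.7164

Derivation:
Initial: x=6.0000 theta=0.0000
After 1 (propagate distance d=23): x=6.0000 theta=0.0000
After 2 (thin lens f=15): x=6.0000 theta=-0.4000
After 3 (propagate distance d=21): x=-2.4000 theta=-0.4000
After 4 (thin lens f=37): x=-2.4000 theta=-62/185 (≈-0.3351)
After 5 (propagate distance d=12): x=-1188/185 (≈-6.4216) theta=-62/185 (≈-0.3351)
After 6 (thin lens f=17): x=-1188/185 (≈-6.4216) theta=134/3145 (≈0.0426)
z_focus = -x_out/theta_out = -(-1188/185)/(134/3145) = 10098/67 ≈ 150.7164
Rounded to 4 decimal places: z = 150.7164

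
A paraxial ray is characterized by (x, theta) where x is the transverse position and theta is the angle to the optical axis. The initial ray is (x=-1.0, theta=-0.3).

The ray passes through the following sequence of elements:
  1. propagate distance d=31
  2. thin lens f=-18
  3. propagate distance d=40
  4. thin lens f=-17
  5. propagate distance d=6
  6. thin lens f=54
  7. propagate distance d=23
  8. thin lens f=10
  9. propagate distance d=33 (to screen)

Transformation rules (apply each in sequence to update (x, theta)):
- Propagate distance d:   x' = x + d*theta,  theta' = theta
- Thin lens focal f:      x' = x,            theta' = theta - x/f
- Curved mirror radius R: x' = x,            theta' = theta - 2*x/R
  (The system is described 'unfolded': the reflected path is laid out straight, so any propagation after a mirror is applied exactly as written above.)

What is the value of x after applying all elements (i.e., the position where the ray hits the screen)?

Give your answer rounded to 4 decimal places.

Answer: 198.4496

Derivation:
Initial: x=-1.0000 theta=-0.3000
After 1 (propagate distance d=31): x=-10.3000 theta=-0.3000
After 2 (thin lens f=-18): x=-10.3000 theta=-157/180 (≈-0.8722)
After 3 (propagate distance d=40): x=-4067/90 (≈-45.1889) theta=-157/180 (≈-0.8722)
After 4 (thin lens f=-17): x=-4067/90 (≈-45.1889) theta=-3601/1020 (≈-3.5304)
After 5 (propagate distance d=6): x=-50774/765 (≈-66.3712) theta=-3601/1020 (≈-3.5304)
After 6 (thin lens f=54): x=-50774/765 (≈-66.3712) theta=-190133/82620 (≈-2.3013)
After 7 (propagate distance d=23): x=-579803/4860 (≈-119.3010) theta=-190133/82620 (≈-2.3013)
After 8 (thin lens f=10): x=-579803/4860 (≈-119.3010) theta=7955321/826200 (≈9.6288)
After 9 (propagate distance d=33 (to screen)): x=163959083/826200 (≈198.4496) theta=7955321/826200 (≈9.6288)
Rounded to 4 decimal places: x = 198.4496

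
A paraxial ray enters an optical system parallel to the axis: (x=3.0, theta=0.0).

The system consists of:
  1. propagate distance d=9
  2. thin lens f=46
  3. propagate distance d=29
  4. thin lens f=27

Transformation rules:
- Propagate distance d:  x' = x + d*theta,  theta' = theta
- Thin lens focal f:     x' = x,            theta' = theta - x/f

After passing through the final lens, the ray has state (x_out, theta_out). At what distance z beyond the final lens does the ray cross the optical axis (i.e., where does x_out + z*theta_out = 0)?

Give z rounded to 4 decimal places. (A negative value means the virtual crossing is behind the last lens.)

Answer: 10.4318

Derivation:
Initial: x=3.0000 theta=0.0000
After 1 (propagate distance d=9): x=3.0000 theta=0.0000
After 2 (thin lens f=46): x=3.0000 theta=-3/46 (≈-0.0652)
After 3 (propagate distance d=29): x=51/46 (≈1.1087) theta=-3/46 (≈-0.0652)
After 4 (thin lens f=27): x=51/46 (≈1.1087) theta=-22/207 (≈-0.1063)
z_focus = -x_out/theta_out = -(51/46)/(-22/207) = 459/44 ≈ 10.4318
Rounded to 4 decimal places: z = 10.4318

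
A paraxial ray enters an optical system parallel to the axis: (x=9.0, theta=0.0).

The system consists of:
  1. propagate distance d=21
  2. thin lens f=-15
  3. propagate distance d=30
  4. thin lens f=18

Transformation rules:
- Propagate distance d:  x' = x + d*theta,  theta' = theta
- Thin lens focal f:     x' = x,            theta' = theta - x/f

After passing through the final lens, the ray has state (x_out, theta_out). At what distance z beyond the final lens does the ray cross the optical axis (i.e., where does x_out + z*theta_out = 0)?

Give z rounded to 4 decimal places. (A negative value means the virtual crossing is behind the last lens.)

Initial: x=9.0000 theta=0.0000
After 1 (propagate distance d=21): x=9.0000 theta=0.0000
After 2 (thin lens f=-15): x=9.0000 theta=0.6000
After 3 (propagate distance d=30): x=27.0000 theta=0.6000
After 4 (thin lens f=18): x=27.0000 theta=-0.9000
z_focus = -x_out/theta_out = -(27.0000)/(-0.9000) = 30.0000
Rounded to 4 decimal places: z = 30.0000

Answer: 30.0000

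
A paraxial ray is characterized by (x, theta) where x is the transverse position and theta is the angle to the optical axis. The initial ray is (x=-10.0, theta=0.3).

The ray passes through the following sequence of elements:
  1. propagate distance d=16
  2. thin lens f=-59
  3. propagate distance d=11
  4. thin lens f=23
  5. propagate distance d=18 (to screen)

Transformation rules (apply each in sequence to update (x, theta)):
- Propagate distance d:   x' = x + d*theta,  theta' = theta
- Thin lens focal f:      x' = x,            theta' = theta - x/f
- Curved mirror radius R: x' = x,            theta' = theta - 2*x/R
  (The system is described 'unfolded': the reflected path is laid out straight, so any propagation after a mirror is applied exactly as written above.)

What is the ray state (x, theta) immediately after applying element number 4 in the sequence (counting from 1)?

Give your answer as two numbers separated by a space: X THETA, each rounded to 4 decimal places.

Initial: x=-10.0000 theta=0.3000
After 1 (propagate distance d=16): x=-5.2000 theta=0.3000
After 2 (thin lens f=-59): x=-5.2000 theta=25/118 (≈0.2119)
After 3 (propagate distance d=11): x=-1693/590 (≈-2.8695) theta=25/118 (≈0.2119)
After 4 (thin lens f=23): x=-1693/590 (≈-2.8695) theta=2284/6785 (≈0.3366)
Rounded to 4 decimal places: x = -2.8695, theta = 0.3366

Answer: -2.8695 0.3366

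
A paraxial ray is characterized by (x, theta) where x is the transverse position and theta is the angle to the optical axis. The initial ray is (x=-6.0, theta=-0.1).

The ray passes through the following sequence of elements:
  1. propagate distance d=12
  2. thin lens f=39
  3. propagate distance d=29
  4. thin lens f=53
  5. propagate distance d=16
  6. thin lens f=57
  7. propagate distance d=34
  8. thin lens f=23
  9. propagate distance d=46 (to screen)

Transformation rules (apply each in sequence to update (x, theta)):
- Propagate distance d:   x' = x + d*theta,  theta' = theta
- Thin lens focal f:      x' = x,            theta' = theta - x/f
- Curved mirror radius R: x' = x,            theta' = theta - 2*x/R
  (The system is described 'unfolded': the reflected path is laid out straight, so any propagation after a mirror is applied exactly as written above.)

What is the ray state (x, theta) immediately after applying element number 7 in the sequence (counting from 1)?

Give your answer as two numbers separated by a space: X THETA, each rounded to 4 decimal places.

Initial: x=-6.0000 theta=-0.1000
After 1 (propagate distance d=12): x=-7.2000 theta=-0.1000
After 2 (thin lens f=39): x=-7.2000 theta=11/130 (≈0.0846)
After 3 (propagate distance d=29): x=-617/130 (≈-4.7462) theta=11/130 (≈0.0846)
After 4 (thin lens f=53): x=-617/130 (≈-4.7462) theta=120/689 (≈0.1742)
After 5 (propagate distance d=16): x=-13501/6890 (≈-1.9595) theta=120/689 (≈0.1742)
After 6 (thin lens f=57): x=-13501/6890 (≈-1.9595) theta=81901/392730 (≈0.2085)
After 7 (propagate distance d=34): x=2015077/392730 (≈5.1309) theta=81901/392730 (≈0.2085)
Rounded to 4 decimal places: x = 5.1309, theta = 0.2085

Answer: 5.1309 0.2085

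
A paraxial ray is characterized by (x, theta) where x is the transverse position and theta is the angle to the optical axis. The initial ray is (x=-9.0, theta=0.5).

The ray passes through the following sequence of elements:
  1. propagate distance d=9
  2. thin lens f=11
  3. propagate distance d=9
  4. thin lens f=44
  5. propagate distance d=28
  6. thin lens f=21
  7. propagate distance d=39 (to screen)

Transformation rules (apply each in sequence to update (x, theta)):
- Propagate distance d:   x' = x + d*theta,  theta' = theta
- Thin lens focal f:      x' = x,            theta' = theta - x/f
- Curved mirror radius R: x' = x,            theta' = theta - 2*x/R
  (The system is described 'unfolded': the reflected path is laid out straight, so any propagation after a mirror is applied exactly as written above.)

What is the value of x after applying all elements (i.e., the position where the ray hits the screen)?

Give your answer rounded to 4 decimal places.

Initial: x=-9.0000 theta=0.5000
After 1 (propagate distance d=9): x=-4.5000 theta=0.5000
After 2 (thin lens f=11): x=-4.5000 theta=10/11 (≈0.9091)
After 3 (propagate distance d=9): x=81/22 (≈3.6818) theta=10/11 (≈0.9091)
After 4 (thin lens f=44): x=81/22 (≈3.6818) theta=799/968 (≈0.8254)
After 5 (propagate distance d=28): x=3242/121 (≈26.7934) theta=799/968 (≈0.8254)
After 6 (thin lens f=21): x=3242/121 (≈26.7934) theta=-9157/20328 (≈-0.4505)
After 7 (propagate distance d=39 (to screen)): x=62511/6776 (≈9.2254) theta=-9157/20328 (≈-0.4505)
Rounded to 4 decimal places: x = 9.2254

Answer: 9.2254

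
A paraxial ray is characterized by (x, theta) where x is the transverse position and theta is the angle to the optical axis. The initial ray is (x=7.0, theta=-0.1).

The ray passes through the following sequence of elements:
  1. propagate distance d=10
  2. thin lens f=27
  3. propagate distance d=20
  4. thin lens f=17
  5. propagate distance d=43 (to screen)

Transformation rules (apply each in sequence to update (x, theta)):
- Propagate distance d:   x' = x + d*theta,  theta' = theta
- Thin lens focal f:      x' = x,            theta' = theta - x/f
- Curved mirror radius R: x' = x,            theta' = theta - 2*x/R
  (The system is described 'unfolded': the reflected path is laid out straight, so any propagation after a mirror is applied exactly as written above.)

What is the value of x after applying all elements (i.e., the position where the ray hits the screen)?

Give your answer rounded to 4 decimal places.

Answer: -13.1758

Derivation:
Initial: x=7.0000 theta=-0.1000
After 1 (propagate distance d=10): x=6.0000 theta=-0.1000
After 2 (thin lens f=27): x=6.0000 theta=-29/90 (≈-0.3222)
After 3 (propagate distance d=20): x=-4/9 (≈-0.4444) theta=-29/90 (≈-0.3222)
After 4 (thin lens f=17): x=-4/9 (≈-0.4444) theta=-151/510 (≈-0.2961)
After 5 (propagate distance d=43 (to screen)): x=-20159/1530 (≈-13.1758) theta=-151/510 (≈-0.2961)
Rounded to 4 decimal places: x = -13.1758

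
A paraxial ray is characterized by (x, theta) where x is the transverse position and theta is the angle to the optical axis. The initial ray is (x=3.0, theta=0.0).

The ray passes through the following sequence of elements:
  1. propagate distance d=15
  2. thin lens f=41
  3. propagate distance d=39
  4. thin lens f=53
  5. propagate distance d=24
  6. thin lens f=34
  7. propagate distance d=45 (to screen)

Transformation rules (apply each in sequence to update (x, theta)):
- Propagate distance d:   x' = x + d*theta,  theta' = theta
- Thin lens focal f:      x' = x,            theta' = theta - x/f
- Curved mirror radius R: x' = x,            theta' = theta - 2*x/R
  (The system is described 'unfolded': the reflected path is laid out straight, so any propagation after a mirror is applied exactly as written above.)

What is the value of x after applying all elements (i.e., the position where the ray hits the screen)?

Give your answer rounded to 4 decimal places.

Answer: -2.8747

Derivation:
Initial: x=3.0000 theta=0.0000
After 1 (propagate distance d=15): x=3.0000 theta=0.0000
After 2 (thin lens f=41): x=3.0000 theta=-3/41 (≈-0.0732)
After 3 (propagate distance d=39): x=6/41 (≈0.1463) theta=-3/41 (≈-0.0732)
After 4 (thin lens f=53): x=6/41 (≈0.1463) theta=-165/2173 (≈-0.0759)
After 5 (propagate distance d=24): x=-3642/2173 (≈-1.6760) theta=-165/2173 (≈-0.0759)
After 6 (thin lens f=34): x=-3642/2173 (≈-1.6760) theta=-24/901 (≈-0.0266)
After 7 (propagate distance d=45 (to screen)): x=-106194/36941 (≈-2.8747) theta=-24/901 (≈-0.0266)
Rounded to 4 decimal places: x = -2.8747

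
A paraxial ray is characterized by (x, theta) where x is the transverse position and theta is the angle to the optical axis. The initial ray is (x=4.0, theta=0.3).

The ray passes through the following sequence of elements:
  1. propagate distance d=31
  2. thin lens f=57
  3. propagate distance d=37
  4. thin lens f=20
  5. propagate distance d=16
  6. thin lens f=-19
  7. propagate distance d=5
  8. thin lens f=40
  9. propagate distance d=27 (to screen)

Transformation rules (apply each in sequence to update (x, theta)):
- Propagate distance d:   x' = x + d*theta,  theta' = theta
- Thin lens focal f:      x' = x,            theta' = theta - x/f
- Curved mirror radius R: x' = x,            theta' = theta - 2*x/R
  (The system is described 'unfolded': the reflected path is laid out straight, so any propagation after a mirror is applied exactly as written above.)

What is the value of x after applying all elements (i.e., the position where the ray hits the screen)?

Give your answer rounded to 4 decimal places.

Answer: -12.9284

Derivation:
Initial: x=4.0000 theta=0.3000
After 1 (propagate distance d=31): x=13.3000 theta=0.3000
After 2 (thin lens f=57): x=13.3000 theta=1/15 (≈0.0667)
After 3 (propagate distance d=37): x=473/30 (≈15.7667) theta=1/15 (≈0.0667)
After 4 (thin lens f=20): x=473/30 (≈15.7667) theta=-433/600 (≈-0.7217)
After 5 (propagate distance d=16): x=4.2200 theta=-433/600 (≈-0.7217)
After 6 (thin lens f=-19): x=4.2200 theta=-1139/2280 (≈-0.4996)
After 7 (propagate distance d=5): x=19633/11400 (≈1.7222) theta=-1139/2280 (≈-0.4996)
After 8 (thin lens f=40): x=19633/11400 (≈1.7222) theta=-247433/456000 (≈-0.5426)
After 9 (propagate distance d=27 (to screen)): x=-5895371/456000 (≈-12.9284) theta=-247433/456000 (≈-0.5426)
Rounded to 4 decimal places: x = -12.9284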